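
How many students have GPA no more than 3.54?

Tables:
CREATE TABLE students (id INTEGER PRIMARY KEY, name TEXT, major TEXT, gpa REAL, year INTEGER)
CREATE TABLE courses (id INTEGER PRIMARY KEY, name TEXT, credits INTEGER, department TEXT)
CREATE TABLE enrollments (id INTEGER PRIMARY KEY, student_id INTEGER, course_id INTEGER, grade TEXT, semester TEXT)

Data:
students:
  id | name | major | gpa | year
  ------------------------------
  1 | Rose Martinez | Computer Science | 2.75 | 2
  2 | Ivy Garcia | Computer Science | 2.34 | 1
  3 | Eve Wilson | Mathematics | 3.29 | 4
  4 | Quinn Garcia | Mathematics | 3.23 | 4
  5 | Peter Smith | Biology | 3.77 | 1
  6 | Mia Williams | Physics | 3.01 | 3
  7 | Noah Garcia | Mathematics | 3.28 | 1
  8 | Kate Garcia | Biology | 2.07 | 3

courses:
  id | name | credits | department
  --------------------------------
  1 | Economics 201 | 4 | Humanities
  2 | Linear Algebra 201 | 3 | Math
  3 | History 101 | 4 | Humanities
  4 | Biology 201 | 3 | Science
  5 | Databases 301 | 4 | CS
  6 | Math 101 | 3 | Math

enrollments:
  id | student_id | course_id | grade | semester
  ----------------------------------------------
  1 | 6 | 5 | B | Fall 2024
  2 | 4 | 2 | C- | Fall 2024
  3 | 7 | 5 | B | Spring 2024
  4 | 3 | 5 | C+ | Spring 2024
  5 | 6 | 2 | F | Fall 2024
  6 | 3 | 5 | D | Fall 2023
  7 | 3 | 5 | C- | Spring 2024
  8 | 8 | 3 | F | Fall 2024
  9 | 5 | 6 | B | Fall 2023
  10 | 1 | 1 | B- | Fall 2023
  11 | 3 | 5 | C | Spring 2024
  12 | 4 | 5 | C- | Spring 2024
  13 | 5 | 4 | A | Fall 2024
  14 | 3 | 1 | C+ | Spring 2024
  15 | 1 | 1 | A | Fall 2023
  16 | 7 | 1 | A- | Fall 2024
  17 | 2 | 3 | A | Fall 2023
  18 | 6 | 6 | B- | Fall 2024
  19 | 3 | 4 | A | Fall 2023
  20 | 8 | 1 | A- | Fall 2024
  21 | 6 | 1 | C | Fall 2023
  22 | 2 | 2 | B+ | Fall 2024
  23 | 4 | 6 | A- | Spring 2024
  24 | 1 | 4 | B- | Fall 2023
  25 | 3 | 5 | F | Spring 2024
SELECT COUNT(*) FROM students WHERE gpa <= 3.54

Execution result:
7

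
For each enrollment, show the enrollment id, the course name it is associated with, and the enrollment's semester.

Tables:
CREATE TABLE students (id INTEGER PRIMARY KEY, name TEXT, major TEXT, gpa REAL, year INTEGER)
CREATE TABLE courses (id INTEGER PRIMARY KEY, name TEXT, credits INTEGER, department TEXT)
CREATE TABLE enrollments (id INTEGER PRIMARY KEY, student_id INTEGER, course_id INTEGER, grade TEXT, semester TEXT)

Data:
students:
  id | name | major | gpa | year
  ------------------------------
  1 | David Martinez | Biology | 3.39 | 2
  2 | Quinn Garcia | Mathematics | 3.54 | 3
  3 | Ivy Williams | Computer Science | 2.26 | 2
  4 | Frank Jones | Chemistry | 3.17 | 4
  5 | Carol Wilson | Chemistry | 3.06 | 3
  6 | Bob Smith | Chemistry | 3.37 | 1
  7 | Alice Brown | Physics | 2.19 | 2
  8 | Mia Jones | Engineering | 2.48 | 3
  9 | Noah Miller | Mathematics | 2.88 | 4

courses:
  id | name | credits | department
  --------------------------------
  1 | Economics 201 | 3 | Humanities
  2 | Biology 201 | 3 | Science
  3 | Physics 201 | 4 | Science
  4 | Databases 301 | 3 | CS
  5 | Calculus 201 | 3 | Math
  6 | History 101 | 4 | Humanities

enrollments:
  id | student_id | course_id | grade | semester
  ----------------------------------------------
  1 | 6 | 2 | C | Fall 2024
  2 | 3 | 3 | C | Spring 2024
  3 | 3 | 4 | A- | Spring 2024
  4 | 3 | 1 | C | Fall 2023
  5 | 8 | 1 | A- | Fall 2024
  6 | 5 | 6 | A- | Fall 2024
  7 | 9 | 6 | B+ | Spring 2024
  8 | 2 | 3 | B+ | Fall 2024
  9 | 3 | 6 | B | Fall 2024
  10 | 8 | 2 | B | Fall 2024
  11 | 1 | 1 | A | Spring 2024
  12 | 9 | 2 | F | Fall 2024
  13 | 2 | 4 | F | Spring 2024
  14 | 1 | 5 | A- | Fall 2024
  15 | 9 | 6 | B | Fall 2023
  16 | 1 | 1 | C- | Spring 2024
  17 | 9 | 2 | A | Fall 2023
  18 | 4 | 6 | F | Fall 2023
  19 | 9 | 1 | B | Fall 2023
SELECT c.id, p.name AS course, c.semester FROM enrollments c JOIN courses p ON c.course_id = p.id

Execution result:
id | course | semester
1 | Biology 201 | Fall 2024
2 | Physics 201 | Spring 2024
3 | Databases 301 | Spring 2024
4 | Economics 201 | Fall 2023
5 | Economics 201 | Fall 2024
6 | History 101 | Fall 2024
7 | History 101 | Spring 2024
8 | Physics 201 | Fall 2024
9 | History 101 | Fall 2024
10 | Biology 201 | Fall 2024
11 | Economics 201 | Spring 2024
12 | Biology 201 | Fall 2024
13 | Databases 301 | Spring 2024
14 | Calculus 201 | Fall 2024
15 | History 101 | Fall 2023
16 | Economics 201 | Spring 2024
17 | Biology 201 | Fall 2023
18 | History 101 | Fall 2023
19 | Economics 201 | Fall 2023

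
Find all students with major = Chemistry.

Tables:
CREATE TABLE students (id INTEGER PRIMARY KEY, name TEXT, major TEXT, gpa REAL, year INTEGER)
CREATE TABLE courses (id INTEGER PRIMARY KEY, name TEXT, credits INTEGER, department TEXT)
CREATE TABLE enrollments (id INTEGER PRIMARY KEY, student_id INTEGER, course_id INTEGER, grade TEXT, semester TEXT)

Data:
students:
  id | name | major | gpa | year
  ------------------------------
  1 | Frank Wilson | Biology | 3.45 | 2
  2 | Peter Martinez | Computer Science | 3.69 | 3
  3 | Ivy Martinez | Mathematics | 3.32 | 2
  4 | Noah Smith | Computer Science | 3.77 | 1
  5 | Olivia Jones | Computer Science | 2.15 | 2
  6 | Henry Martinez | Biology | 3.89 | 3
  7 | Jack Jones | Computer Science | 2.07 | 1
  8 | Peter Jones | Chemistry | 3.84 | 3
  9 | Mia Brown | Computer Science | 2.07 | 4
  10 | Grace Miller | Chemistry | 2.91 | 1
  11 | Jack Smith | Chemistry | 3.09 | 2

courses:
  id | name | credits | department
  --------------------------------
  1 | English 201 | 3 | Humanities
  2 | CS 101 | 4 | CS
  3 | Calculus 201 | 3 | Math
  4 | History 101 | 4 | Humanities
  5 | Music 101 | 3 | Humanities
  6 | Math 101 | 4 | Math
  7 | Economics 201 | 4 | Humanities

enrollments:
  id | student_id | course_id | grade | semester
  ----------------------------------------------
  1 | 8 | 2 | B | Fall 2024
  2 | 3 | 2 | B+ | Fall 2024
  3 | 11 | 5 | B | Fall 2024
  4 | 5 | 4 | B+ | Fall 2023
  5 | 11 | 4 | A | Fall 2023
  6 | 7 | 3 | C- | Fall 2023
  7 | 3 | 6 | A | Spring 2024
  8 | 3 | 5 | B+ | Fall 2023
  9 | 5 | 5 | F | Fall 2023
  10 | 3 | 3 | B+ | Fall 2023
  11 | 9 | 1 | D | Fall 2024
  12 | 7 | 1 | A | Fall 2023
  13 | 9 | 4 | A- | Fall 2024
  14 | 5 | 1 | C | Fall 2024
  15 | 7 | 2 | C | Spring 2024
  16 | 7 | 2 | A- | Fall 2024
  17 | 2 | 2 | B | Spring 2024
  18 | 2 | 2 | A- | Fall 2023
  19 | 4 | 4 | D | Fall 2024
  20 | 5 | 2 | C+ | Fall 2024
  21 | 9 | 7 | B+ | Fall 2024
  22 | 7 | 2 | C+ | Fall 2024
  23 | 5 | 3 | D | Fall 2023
SELECT name, major FROM students WHERE major = 'Chemistry'

Execution result:
name | major
Peter Jones | Chemistry
Grace Miller | Chemistry
Jack Smith | Chemistry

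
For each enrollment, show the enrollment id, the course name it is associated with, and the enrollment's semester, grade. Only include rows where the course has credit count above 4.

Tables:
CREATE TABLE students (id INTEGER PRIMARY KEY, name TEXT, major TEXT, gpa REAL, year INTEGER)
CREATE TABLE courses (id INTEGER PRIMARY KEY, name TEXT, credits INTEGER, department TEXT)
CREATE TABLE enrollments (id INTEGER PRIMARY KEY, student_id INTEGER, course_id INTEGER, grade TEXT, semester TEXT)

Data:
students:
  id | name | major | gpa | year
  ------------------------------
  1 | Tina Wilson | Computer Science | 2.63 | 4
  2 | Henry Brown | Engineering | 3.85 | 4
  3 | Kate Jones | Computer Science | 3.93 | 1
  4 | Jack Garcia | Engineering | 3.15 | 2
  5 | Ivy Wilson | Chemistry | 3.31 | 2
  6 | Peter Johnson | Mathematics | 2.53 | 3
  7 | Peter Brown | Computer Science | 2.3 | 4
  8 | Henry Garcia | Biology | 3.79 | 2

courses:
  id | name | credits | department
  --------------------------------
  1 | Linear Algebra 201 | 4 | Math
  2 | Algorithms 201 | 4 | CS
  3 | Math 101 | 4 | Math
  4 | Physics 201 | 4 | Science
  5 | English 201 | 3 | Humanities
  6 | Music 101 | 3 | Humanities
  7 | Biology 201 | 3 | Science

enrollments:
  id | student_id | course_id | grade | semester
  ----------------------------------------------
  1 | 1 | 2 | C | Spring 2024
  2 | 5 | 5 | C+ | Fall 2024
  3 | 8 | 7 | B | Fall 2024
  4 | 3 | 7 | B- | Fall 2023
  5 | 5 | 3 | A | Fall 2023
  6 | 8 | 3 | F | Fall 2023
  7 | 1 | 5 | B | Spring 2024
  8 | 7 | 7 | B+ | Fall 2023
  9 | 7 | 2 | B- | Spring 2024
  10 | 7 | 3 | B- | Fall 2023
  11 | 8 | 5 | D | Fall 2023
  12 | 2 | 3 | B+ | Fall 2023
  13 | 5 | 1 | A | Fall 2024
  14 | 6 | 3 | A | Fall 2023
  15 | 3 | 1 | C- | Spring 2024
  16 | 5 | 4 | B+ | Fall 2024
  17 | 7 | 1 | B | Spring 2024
SELECT c.id, p.name AS course, c.semester, c.grade FROM enrollments c JOIN courses p ON c.course_id = p.id WHERE p.credits > 4

Execution result:
(no rows)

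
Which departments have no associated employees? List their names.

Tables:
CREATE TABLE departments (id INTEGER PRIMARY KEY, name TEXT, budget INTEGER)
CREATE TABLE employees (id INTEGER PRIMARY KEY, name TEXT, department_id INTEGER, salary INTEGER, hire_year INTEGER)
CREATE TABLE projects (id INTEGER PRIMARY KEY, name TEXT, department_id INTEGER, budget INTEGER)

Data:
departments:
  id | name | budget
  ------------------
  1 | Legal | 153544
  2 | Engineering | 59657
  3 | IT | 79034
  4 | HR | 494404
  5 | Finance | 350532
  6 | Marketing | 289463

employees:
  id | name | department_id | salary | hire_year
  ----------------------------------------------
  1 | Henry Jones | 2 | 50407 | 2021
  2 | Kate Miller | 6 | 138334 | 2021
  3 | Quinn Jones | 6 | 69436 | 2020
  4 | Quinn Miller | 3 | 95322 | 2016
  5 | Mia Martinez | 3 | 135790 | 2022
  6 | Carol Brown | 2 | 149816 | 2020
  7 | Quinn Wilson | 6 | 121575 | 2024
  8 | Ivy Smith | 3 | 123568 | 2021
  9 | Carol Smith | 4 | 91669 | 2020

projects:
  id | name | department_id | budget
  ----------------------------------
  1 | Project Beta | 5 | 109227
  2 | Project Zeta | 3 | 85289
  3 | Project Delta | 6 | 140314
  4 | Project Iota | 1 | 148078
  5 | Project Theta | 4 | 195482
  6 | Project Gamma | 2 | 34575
SELECT p.name FROM departments p LEFT JOIN employees c ON c.department_id = p.id WHERE c.id IS NULL

Execution result:
name
Legal
Finance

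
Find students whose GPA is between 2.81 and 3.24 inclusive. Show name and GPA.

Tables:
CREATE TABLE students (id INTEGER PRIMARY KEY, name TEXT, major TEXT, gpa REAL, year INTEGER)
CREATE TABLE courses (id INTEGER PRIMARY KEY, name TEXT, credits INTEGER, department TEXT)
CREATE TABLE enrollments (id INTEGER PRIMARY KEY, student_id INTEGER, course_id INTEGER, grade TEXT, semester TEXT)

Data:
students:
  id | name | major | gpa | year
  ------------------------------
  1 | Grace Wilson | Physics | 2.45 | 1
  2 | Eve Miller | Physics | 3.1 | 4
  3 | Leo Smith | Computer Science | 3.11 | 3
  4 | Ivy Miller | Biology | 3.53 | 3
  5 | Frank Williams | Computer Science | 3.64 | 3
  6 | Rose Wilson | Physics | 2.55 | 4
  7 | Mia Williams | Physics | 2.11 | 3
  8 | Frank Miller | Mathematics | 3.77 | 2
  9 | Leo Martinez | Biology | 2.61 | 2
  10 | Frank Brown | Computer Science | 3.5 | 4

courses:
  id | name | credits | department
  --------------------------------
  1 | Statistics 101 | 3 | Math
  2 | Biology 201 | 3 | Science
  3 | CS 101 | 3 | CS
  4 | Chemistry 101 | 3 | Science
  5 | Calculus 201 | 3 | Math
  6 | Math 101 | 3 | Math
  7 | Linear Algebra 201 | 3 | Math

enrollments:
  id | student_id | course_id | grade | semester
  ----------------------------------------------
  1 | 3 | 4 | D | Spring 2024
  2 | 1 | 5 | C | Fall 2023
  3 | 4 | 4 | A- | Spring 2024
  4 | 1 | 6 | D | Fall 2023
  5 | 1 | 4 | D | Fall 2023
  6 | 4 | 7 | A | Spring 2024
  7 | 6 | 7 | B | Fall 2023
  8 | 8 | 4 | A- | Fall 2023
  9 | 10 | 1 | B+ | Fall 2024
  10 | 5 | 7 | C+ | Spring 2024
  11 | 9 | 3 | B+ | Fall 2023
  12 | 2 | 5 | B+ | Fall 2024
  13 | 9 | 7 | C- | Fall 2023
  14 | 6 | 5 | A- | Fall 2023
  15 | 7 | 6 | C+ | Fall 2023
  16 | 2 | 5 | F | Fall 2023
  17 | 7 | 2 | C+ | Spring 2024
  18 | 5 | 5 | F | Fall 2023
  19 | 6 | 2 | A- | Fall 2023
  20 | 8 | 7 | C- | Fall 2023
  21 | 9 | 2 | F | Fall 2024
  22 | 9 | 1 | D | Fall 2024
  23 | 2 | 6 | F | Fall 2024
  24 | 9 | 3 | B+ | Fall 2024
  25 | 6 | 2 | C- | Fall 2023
SELECT name, gpa FROM students WHERE gpa BETWEEN 2.81 AND 3.24

Execution result:
name | gpa
Eve Miller | 3.10
Leo Smith | 3.11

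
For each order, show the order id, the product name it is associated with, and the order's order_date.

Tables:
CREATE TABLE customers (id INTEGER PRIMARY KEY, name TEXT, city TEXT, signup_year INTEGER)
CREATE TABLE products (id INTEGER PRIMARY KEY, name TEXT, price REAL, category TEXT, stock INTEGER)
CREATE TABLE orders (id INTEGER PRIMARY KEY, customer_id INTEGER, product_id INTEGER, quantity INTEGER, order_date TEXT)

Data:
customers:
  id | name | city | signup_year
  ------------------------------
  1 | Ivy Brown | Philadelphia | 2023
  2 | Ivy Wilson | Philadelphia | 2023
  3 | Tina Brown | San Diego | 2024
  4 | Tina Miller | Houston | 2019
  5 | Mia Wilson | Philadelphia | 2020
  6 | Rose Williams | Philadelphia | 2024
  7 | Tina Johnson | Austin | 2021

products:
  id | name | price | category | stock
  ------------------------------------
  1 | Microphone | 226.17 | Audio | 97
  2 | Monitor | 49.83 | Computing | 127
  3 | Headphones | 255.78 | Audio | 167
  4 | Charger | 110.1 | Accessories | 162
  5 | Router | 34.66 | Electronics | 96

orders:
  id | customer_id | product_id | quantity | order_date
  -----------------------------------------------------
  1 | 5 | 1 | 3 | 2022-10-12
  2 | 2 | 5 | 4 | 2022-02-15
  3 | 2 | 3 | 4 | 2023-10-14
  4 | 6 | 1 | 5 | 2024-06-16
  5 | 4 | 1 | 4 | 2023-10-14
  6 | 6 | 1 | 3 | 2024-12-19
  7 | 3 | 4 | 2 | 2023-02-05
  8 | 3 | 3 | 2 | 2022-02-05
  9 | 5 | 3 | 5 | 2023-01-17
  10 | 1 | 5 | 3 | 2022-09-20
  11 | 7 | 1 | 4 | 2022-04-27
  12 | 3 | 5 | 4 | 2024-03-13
SELECT c.id, p.name AS product, c.order_date FROM orders c JOIN products p ON c.product_id = p.id

Execution result:
id | product | order_date
1 | Microphone | 2022-10-12
2 | Router | 2022-02-15
3 | Headphones | 2023-10-14
4 | Microphone | 2024-06-16
5 | Microphone | 2023-10-14
6 | Microphone | 2024-12-19
7 | Charger | 2023-02-05
8 | Headphones | 2022-02-05
9 | Headphones | 2023-01-17
10 | Router | 2022-09-20
11 | Microphone | 2022-04-27
12 | Router | 2024-03-13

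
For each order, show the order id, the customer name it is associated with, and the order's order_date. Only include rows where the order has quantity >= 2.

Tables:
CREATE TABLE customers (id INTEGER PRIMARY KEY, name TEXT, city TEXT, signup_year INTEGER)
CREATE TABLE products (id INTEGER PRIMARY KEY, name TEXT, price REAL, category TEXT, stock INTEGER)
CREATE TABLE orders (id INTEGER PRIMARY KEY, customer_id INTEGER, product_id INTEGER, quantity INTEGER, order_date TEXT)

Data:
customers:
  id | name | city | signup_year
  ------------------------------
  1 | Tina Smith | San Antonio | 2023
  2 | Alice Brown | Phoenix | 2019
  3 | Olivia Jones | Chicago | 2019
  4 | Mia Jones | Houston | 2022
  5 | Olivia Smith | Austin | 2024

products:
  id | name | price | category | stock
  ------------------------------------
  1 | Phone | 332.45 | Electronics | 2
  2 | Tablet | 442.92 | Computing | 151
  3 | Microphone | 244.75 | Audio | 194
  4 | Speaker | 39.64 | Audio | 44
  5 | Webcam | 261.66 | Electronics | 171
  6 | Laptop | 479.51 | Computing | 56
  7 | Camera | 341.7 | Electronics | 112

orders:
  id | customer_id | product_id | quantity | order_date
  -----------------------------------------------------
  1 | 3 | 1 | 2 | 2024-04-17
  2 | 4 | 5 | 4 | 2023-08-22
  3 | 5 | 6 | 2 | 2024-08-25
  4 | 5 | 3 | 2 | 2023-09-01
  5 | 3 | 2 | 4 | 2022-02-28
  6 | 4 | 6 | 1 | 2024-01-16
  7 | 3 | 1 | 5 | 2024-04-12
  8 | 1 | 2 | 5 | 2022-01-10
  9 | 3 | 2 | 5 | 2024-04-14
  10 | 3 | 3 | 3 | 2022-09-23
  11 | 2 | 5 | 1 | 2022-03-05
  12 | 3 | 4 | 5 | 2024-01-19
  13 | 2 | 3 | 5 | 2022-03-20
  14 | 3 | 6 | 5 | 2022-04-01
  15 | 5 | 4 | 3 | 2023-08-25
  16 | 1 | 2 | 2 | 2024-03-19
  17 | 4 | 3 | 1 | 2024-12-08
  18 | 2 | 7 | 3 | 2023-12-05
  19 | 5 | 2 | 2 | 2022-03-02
SELECT c.id, p.name AS customer, c.order_date FROM orders c JOIN customers p ON c.customer_id = p.id WHERE c.quantity >= 2

Execution result:
id | customer | order_date
1 | Olivia Jones | 2024-04-17
2 | Mia Jones | 2023-08-22
3 | Olivia Smith | 2024-08-25
4 | Olivia Smith | 2023-09-01
5 | Olivia Jones | 2022-02-28
7 | Olivia Jones | 2024-04-12
8 | Tina Smith | 2022-01-10
9 | Olivia Jones | 2024-04-14
10 | Olivia Jones | 2022-09-23
12 | Olivia Jones | 2024-01-19
13 | Alice Brown | 2022-03-20
14 | Olivia Jones | 2022-04-01
15 | Olivia Smith | 2023-08-25
16 | Tina Smith | 2024-03-19
18 | Alice Brown | 2023-12-05
19 | Olivia Smith | 2022-03-02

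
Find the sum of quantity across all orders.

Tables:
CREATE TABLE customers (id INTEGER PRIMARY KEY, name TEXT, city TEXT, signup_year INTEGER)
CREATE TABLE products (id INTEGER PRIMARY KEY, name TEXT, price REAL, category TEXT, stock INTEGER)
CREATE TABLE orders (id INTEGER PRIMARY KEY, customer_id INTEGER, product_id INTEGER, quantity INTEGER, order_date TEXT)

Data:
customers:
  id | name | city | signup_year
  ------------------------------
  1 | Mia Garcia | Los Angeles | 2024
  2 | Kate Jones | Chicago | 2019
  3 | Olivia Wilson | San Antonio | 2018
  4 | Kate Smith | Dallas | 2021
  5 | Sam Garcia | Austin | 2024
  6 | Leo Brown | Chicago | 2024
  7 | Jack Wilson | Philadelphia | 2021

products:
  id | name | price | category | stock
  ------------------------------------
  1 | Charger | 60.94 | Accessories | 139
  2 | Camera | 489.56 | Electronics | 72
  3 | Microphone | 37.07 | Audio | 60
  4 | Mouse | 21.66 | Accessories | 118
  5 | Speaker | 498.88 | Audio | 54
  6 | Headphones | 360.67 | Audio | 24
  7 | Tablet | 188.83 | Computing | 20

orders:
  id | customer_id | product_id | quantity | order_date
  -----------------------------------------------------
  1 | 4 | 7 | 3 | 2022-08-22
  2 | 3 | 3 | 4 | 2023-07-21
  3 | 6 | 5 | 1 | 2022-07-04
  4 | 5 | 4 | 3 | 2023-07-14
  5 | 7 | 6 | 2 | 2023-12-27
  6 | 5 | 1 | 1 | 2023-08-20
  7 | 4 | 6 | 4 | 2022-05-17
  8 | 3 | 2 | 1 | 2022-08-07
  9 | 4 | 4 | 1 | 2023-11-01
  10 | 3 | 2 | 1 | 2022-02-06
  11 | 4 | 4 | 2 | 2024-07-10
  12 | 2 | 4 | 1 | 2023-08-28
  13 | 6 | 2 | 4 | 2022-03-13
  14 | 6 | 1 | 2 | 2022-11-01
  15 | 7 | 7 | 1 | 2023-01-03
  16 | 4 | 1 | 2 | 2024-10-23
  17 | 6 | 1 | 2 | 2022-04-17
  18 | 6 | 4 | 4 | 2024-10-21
SELECT SUM(quantity) FROM orders

Execution result:
39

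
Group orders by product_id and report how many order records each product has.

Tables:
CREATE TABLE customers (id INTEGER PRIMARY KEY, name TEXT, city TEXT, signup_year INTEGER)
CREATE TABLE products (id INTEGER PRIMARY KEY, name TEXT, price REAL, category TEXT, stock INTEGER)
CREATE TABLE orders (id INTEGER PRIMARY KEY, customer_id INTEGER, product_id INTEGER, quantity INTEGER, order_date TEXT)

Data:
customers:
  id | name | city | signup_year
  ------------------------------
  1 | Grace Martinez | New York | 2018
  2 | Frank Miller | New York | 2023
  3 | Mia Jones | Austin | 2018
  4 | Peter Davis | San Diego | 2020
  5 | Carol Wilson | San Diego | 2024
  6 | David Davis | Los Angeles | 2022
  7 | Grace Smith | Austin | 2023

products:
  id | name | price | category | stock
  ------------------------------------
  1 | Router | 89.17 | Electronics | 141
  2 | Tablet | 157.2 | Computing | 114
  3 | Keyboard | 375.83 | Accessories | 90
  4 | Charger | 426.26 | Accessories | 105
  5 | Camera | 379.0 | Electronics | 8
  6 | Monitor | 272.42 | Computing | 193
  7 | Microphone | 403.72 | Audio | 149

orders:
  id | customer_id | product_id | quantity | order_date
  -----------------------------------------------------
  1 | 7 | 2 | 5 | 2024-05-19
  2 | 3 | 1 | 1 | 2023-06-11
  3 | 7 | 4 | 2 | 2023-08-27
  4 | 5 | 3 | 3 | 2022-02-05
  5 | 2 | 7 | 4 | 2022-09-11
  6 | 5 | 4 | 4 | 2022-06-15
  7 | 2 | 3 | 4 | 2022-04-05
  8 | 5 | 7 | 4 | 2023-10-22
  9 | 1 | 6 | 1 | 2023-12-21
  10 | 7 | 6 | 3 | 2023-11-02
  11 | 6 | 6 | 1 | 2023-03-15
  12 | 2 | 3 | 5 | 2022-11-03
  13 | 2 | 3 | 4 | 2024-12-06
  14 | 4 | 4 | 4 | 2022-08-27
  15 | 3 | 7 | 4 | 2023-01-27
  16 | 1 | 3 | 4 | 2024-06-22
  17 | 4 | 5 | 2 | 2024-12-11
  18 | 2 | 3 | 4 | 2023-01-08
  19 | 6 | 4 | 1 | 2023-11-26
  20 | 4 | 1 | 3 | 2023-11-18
SELECT product_id, COUNT(*) AS order_count FROM orders GROUP BY product_id

Execution result:
product_id | order_count
1 | 2
2 | 1
3 | 6
4 | 4
5 | 1
6 | 3
7 | 3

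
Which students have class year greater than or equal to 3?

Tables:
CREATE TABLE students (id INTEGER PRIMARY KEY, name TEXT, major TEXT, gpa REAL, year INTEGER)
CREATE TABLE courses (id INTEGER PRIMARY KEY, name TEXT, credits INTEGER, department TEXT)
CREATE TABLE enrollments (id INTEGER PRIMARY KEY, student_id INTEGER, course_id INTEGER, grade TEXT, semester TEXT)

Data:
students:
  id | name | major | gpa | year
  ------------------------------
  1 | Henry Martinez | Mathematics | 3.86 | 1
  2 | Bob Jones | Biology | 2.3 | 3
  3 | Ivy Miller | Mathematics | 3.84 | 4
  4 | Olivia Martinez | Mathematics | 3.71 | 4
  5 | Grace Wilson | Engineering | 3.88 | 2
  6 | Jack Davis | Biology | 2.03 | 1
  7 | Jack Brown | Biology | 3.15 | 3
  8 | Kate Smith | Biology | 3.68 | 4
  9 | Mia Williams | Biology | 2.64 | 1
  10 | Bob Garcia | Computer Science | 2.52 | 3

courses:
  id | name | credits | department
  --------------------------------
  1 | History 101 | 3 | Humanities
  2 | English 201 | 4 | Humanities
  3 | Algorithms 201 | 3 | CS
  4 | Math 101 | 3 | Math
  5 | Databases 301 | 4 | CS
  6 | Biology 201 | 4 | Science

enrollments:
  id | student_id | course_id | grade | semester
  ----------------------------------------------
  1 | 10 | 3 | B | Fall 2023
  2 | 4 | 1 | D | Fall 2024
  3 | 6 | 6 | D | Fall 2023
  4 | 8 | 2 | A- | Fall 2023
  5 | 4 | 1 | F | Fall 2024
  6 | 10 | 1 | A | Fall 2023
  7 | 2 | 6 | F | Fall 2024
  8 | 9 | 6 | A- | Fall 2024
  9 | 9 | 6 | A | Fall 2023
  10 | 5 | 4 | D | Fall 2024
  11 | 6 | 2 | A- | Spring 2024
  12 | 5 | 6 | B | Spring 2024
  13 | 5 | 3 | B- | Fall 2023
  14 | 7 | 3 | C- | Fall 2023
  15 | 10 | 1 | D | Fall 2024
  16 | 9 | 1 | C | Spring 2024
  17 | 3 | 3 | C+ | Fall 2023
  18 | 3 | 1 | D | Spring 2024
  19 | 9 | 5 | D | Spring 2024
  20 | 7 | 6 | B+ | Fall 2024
SELECT name, year FROM students WHERE year >= 3

Execution result:
name | year
Bob Jones | 3
Ivy Miller | 4
Olivia Martinez | 4
Jack Brown | 3
Kate Smith | 4
Bob Garcia | 3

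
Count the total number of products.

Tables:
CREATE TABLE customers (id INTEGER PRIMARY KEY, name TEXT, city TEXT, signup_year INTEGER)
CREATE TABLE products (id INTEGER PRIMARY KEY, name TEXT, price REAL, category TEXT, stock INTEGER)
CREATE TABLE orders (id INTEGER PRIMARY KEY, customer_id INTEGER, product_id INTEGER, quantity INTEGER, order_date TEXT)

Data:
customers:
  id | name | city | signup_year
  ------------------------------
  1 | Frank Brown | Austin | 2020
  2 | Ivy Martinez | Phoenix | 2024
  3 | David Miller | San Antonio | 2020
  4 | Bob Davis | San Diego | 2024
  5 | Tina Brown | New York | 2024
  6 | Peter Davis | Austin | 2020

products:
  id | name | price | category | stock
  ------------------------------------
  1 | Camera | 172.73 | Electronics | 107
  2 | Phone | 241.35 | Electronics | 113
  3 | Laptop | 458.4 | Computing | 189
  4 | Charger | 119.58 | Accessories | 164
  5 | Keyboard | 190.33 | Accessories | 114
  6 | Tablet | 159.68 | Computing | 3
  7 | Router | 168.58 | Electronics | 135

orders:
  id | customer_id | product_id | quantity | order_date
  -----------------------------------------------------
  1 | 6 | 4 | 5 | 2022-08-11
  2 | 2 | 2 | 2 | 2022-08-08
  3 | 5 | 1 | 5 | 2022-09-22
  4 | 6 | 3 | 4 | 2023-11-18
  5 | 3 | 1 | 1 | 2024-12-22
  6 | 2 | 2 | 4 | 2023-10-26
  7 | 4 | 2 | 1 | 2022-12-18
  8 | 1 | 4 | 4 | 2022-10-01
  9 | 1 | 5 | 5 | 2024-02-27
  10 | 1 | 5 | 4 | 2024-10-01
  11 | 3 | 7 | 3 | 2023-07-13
SELECT COUNT(*) FROM products

Execution result:
7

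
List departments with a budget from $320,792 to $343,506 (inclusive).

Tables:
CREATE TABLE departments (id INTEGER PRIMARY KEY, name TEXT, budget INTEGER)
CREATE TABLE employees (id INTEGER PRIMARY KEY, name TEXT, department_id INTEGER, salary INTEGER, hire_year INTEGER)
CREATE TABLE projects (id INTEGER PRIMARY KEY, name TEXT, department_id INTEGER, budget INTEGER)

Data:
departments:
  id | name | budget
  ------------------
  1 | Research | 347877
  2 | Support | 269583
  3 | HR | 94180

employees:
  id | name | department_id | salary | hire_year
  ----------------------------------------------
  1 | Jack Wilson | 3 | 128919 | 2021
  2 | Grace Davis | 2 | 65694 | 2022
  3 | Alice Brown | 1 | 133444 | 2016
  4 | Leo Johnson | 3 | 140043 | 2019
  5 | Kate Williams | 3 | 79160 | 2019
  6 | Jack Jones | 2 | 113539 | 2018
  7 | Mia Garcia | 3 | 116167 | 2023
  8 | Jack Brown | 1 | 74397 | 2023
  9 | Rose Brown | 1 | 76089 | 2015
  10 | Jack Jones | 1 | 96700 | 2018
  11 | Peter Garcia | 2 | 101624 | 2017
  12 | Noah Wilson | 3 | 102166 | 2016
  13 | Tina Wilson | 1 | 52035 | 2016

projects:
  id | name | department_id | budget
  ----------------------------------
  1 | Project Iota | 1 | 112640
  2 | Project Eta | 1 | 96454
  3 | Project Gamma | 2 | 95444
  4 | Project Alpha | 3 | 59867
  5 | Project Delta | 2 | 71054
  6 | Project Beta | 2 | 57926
SELECT name, budget FROM departments WHERE budget BETWEEN 320792 AND 343506

Execution result:
(no rows)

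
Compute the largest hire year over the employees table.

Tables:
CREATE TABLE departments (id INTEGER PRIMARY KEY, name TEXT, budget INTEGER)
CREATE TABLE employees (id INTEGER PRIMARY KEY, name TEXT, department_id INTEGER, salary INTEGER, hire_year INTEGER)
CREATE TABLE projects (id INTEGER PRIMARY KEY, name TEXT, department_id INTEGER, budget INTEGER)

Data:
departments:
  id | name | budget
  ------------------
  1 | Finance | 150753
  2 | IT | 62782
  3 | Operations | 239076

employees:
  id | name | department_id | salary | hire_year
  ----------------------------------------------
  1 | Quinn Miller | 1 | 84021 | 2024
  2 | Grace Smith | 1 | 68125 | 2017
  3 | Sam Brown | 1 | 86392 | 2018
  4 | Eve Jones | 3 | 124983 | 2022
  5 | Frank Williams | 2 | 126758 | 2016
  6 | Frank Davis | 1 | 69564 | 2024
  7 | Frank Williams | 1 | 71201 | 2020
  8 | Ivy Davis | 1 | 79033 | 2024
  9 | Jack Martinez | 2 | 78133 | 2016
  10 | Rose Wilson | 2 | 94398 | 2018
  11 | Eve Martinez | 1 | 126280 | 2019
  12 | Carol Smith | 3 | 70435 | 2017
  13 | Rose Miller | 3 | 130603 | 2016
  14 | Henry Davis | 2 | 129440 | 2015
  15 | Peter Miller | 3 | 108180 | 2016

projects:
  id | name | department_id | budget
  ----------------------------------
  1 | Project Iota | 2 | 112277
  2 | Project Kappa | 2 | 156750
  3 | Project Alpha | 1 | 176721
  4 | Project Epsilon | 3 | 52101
SELECT MAX(hire_year) FROM employees

Execution result:
2024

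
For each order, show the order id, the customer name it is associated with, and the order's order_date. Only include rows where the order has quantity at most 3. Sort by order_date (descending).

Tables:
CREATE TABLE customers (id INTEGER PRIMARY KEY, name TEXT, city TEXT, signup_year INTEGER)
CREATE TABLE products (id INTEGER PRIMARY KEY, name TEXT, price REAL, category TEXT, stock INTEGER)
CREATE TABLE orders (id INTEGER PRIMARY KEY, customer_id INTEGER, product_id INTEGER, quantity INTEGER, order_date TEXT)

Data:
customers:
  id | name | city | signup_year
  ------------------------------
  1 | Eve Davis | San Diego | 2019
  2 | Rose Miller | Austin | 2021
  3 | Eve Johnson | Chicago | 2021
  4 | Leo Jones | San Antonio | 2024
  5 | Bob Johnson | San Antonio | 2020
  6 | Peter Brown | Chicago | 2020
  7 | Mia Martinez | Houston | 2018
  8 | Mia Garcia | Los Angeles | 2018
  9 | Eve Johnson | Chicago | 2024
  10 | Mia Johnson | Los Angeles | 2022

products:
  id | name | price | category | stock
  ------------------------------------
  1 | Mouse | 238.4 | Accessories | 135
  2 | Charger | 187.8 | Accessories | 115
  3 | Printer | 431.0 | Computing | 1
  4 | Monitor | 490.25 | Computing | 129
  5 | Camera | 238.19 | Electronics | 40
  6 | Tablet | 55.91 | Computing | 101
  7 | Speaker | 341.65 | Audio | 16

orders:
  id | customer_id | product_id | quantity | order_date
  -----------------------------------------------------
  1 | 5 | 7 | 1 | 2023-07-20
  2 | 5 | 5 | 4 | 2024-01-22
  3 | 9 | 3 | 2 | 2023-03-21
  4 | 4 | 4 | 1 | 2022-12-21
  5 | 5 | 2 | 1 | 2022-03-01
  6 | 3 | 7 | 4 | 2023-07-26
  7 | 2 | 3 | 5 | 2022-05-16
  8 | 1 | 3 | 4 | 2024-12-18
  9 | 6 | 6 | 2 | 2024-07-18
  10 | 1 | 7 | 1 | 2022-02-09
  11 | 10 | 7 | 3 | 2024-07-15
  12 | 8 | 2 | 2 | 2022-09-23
SELECT c.id, p.name AS customer, c.order_date FROM orders c JOIN customers p ON c.customer_id = p.id WHERE c.quantity <= 3 ORDER BY c.order_date DESC

Execution result:
id | customer | order_date
9 | Peter Brown | 2024-07-18
11 | Mia Johnson | 2024-07-15
1 | Bob Johnson | 2023-07-20
3 | Eve Johnson | 2023-03-21
4 | Leo Jones | 2022-12-21
12 | Mia Garcia | 2022-09-23
5 | Bob Johnson | 2022-03-01
10 | Eve Davis | 2022-02-09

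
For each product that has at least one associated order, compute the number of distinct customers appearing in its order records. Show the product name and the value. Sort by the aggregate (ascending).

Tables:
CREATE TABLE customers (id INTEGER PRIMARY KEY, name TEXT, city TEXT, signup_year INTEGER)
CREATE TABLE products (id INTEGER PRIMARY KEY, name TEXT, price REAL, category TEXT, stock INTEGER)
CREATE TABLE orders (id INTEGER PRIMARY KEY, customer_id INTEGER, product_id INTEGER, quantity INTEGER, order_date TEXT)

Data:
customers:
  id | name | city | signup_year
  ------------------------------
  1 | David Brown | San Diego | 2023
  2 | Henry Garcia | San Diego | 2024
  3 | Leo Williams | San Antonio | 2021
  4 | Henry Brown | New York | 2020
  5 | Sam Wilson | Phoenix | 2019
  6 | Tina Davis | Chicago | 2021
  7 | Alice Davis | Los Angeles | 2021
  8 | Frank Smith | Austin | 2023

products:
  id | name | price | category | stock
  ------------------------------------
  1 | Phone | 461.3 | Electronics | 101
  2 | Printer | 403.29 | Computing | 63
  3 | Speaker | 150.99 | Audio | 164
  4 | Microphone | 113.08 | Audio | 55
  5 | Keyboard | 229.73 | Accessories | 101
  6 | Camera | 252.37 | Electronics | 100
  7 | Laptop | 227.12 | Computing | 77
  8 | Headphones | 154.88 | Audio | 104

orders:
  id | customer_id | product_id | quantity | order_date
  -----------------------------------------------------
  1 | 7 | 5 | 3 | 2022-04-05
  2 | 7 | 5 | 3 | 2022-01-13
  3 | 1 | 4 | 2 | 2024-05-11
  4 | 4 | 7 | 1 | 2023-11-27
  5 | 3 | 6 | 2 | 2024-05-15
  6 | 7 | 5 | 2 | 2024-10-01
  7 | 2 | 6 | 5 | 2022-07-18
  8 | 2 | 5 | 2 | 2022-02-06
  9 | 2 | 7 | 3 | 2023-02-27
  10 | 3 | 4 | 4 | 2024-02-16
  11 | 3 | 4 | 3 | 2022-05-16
SELECT p.name, COUNT(DISTINCT c.customer_id) AS distinct_customer_count FROM orders c JOIN products p ON c.product_id = p.id GROUP BY p.id, p.name ORDER BY distinct_customer_count ASC

Execution result:
name | distinct_customer_count
Microphone | 2
Keyboard | 2
Camera | 2
Laptop | 2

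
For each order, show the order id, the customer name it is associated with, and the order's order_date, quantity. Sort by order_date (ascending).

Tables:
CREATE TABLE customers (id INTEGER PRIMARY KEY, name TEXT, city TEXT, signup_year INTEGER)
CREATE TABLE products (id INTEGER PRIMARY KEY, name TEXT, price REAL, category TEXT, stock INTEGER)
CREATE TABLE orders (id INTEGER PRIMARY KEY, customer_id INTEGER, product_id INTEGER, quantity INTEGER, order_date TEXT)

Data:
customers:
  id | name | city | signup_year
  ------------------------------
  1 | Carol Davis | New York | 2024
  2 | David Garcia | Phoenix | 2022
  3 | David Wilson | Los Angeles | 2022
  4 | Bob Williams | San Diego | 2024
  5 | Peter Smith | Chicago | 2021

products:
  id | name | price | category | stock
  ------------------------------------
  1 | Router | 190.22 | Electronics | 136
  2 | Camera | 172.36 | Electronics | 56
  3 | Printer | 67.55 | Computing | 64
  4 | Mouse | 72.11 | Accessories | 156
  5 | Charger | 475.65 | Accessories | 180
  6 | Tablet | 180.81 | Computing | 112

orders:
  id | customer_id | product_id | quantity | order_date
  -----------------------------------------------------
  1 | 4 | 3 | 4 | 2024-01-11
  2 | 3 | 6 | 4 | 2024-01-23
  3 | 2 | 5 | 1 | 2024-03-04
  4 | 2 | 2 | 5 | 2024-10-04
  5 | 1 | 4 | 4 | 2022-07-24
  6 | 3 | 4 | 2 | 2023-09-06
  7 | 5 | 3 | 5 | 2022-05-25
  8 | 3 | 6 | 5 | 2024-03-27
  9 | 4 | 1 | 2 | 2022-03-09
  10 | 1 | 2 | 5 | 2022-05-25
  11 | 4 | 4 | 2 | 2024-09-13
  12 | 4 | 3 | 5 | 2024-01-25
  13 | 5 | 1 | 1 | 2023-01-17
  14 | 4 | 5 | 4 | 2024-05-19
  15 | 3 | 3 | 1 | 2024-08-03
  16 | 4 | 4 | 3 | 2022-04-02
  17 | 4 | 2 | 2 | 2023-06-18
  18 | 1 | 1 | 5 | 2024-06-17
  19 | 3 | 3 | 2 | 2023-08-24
SELECT c.id, p.name AS customer, c.order_date, c.quantity FROM orders c JOIN customers p ON c.customer_id = p.id ORDER BY c.order_date ASC

Execution result:
id | customer | order_date | quantity
9 | Bob Williams | 2022-03-09 | 2
16 | Bob Williams | 2022-04-02 | 3
7 | Peter Smith | 2022-05-25 | 5
10 | Carol Davis | 2022-05-25 | 5
5 | Carol Davis | 2022-07-24 | 4
13 | Peter Smith | 2023-01-17 | 1
17 | Bob Williams | 2023-06-18 | 2
19 | David Wilson | 2023-08-24 | 2
6 | David Wilson | 2023-09-06 | 2
1 | Bob Williams | 2024-01-11 | 4
2 | David Wilson | 2024-01-23 | 4
12 | Bob Williams | 2024-01-25 | 5
3 | David Garcia | 2024-03-04 | 1
8 | David Wilson | 2024-03-27 | 5
14 | Bob Williams | 2024-05-19 | 4
18 | Carol Davis | 2024-06-17 | 5
15 | David Wilson | 2024-08-03 | 1
11 | Bob Williams | 2024-09-13 | 2
4 | David Garcia | 2024-10-04 | 5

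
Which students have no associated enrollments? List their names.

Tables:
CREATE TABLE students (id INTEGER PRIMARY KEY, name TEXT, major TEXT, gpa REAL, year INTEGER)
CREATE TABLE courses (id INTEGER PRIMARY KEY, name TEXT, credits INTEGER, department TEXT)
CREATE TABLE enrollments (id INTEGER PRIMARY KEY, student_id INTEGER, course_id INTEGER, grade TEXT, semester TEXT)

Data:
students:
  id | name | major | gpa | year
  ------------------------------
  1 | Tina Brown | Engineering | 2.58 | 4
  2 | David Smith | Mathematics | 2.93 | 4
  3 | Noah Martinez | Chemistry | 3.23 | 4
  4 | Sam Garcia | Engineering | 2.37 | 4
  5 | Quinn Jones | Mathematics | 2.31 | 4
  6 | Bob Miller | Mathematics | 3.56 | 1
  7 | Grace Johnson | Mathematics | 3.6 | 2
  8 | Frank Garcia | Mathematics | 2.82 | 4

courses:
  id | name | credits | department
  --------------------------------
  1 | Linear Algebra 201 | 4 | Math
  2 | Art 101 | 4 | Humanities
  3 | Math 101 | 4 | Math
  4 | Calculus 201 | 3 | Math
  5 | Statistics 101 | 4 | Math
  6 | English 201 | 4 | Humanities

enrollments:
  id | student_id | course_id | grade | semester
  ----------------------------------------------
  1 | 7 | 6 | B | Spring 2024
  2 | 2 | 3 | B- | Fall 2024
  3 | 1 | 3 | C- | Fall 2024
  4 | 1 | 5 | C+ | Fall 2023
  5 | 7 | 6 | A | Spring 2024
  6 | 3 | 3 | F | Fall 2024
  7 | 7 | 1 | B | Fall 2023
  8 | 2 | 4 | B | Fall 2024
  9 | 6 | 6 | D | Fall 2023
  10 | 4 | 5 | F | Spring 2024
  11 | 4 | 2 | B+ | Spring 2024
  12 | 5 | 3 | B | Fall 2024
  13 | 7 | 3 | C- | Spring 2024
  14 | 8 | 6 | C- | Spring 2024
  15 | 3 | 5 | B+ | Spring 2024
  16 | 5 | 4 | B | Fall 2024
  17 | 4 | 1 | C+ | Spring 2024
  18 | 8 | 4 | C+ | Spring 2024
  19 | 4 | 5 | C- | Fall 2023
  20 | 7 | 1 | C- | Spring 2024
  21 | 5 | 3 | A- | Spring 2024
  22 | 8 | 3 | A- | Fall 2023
SELECT p.name FROM students p LEFT JOIN enrollments c ON c.student_id = p.id WHERE c.id IS NULL

Execution result:
(no rows)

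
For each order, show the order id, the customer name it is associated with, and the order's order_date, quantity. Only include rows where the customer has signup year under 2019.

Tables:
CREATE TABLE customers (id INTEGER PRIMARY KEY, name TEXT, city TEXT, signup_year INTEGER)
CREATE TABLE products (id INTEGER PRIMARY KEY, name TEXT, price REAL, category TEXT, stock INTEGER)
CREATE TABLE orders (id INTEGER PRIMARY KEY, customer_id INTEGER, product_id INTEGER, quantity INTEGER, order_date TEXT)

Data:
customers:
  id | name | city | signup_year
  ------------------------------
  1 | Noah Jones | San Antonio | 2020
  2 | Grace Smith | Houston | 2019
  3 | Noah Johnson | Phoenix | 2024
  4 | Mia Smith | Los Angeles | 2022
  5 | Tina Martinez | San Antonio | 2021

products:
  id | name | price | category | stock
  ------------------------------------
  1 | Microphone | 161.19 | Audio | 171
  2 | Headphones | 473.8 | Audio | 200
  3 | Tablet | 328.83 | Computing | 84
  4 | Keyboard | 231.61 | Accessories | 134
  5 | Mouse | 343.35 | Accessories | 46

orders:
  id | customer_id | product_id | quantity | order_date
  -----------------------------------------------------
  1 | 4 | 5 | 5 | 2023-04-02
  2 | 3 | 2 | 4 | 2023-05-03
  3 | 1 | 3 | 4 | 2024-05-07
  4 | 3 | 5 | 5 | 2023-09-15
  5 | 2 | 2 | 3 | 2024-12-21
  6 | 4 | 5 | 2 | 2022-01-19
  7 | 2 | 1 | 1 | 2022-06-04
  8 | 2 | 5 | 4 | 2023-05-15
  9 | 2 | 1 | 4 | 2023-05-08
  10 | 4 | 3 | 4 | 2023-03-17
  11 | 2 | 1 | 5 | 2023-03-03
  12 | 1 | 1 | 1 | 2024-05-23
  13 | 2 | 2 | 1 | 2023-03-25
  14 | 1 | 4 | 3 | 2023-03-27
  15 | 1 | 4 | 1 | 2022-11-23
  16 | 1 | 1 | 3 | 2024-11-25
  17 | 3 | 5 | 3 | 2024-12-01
SELECT c.id, p.name AS customer, c.order_date, c.quantity FROM orders c JOIN customers p ON c.customer_id = p.id WHERE p.signup_year < 2019

Execution result:
(no rows)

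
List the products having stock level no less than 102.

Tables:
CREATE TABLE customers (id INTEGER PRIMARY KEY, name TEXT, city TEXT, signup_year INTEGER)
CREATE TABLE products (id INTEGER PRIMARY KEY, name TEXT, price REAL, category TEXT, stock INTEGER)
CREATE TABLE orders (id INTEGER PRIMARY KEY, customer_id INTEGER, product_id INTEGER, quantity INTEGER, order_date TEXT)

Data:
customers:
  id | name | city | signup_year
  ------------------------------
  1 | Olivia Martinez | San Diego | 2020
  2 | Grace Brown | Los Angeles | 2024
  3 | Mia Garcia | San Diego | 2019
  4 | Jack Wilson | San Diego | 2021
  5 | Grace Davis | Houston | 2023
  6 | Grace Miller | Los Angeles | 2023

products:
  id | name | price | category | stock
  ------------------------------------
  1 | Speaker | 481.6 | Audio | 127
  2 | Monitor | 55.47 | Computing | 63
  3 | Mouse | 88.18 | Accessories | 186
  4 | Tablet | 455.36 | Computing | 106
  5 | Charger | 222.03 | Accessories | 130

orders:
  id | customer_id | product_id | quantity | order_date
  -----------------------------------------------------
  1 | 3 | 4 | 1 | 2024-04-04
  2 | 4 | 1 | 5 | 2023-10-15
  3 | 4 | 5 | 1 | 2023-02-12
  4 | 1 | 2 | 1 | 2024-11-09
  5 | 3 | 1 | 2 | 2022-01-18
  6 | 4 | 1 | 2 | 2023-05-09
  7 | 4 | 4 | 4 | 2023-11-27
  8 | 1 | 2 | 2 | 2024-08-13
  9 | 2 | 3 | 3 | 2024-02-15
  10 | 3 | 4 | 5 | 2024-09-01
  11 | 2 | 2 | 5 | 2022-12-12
SELECT name, stock FROM products WHERE stock >= 102

Execution result:
name | stock
Speaker | 127
Mouse | 186
Tablet | 106
Charger | 130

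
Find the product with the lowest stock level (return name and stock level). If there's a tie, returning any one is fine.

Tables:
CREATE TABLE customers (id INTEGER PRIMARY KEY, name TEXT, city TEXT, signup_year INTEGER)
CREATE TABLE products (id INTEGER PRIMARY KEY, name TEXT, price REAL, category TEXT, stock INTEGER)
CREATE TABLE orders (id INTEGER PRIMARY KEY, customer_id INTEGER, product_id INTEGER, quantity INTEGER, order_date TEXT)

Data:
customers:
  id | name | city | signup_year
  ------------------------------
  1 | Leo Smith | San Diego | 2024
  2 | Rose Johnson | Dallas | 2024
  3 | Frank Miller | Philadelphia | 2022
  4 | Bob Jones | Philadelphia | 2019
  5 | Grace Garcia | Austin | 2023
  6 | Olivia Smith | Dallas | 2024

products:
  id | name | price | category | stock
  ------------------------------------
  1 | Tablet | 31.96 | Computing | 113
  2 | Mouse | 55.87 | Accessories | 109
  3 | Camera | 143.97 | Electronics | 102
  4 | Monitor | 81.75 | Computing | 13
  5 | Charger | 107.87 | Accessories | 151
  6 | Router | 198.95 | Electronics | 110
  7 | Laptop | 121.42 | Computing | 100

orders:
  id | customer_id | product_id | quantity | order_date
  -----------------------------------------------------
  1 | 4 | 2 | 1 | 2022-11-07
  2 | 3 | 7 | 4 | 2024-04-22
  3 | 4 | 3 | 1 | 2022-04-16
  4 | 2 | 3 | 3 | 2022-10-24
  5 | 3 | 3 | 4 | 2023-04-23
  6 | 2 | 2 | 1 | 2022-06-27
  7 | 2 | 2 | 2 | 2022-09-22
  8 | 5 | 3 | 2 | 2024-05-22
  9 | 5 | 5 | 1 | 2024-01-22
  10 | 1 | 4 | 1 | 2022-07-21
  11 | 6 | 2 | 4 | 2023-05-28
SELECT name, stock FROM products ORDER BY stock ASC LIMIT 1

Execution result:
name | stock
Monitor | 13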